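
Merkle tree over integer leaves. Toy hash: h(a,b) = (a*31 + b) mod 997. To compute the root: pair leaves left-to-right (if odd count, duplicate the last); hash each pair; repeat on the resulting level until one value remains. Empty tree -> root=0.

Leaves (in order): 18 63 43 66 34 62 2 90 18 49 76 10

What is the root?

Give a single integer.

L0: [18, 63, 43, 66, 34, 62, 2, 90, 18, 49, 76, 10]
L1: h(18,63)=(18*31+63)%997=621 h(43,66)=(43*31+66)%997=402 h(34,62)=(34*31+62)%997=119 h(2,90)=(2*31+90)%997=152 h(18,49)=(18*31+49)%997=607 h(76,10)=(76*31+10)%997=372 -> [621, 402, 119, 152, 607, 372]
L2: h(621,402)=(621*31+402)%997=710 h(119,152)=(119*31+152)%997=850 h(607,372)=(607*31+372)%997=246 -> [710, 850, 246]
L3: h(710,850)=(710*31+850)%997=926 h(246,246)=(246*31+246)%997=893 -> [926, 893]
L4: h(926,893)=(926*31+893)%997=686 -> [686]

Answer: 686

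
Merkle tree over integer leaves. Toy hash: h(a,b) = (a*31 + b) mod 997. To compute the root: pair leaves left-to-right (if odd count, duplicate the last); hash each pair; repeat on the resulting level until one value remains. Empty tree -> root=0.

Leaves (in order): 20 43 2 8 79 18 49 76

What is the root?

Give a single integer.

L0: [20, 43, 2, 8, 79, 18, 49, 76]
L1: h(20,43)=(20*31+43)%997=663 h(2,8)=(2*31+8)%997=70 h(79,18)=(79*31+18)%997=473 h(49,76)=(49*31+76)%997=598 -> [663, 70, 473, 598]
L2: h(663,70)=(663*31+70)%997=683 h(473,598)=(473*31+598)%997=306 -> [683, 306]
L3: h(683,306)=(683*31+306)%997=542 -> [542]

Answer: 542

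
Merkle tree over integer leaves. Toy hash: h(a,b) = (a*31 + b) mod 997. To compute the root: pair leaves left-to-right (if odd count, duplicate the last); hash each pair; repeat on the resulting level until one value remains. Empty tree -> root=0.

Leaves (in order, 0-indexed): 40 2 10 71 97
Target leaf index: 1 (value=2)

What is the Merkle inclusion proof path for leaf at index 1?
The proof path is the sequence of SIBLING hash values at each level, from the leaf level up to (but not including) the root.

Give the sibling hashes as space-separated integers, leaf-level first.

Answer: 40 381 625

Derivation:
L0 (leaves): [40, 2, 10, 71, 97], target index=1
L1: h(40,2)=(40*31+2)%997=245 [pair 0] h(10,71)=(10*31+71)%997=381 [pair 1] h(97,97)=(97*31+97)%997=113 [pair 2] -> [245, 381, 113]
  Sibling for proof at L0: 40
L2: h(245,381)=(245*31+381)%997=0 [pair 0] h(113,113)=(113*31+113)%997=625 [pair 1] -> [0, 625]
  Sibling for proof at L1: 381
L3: h(0,625)=(0*31+625)%997=625 [pair 0] -> [625]
  Sibling for proof at L2: 625
Root: 625
Proof path (sibling hashes from leaf to root): [40, 381, 625]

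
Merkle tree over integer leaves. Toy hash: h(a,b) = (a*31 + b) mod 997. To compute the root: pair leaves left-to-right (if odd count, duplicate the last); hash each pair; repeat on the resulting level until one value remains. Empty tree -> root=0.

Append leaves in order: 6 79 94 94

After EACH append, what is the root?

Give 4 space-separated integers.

After append 6 (leaves=[6]):
  L0: [6]
  root=6
After append 79 (leaves=[6, 79]):
  L0: [6, 79]
  L1: h(6,79)=(6*31+79)%997=265 -> [265]
  root=265
After append 94 (leaves=[6, 79, 94]):
  L0: [6, 79, 94]
  L1: h(6,79)=(6*31+79)%997=265 h(94,94)=(94*31+94)%997=17 -> [265, 17]
  L2: h(265,17)=(265*31+17)%997=256 -> [256]
  root=256
After append 94 (leaves=[6, 79, 94, 94]):
  L0: [6, 79, 94, 94]
  L1: h(6,79)=(6*31+79)%997=265 h(94,94)=(94*31+94)%997=17 -> [265, 17]
  L2: h(265,17)=(265*31+17)%997=256 -> [256]
  root=256

Answer: 6 265 256 256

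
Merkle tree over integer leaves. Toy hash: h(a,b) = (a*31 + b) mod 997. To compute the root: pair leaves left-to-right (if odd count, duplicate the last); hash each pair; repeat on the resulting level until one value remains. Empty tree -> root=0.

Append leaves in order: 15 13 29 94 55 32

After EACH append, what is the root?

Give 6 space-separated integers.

Answer: 15 478 791 856 105 366

Derivation:
After append 15 (leaves=[15]):
  L0: [15]
  root=15
After append 13 (leaves=[15, 13]):
  L0: [15, 13]
  L1: h(15,13)=(15*31+13)%997=478 -> [478]
  root=478
After append 29 (leaves=[15, 13, 29]):
  L0: [15, 13, 29]
  L1: h(15,13)=(15*31+13)%997=478 h(29,29)=(29*31+29)%997=928 -> [478, 928]
  L2: h(478,928)=(478*31+928)%997=791 -> [791]
  root=791
After append 94 (leaves=[15, 13, 29, 94]):
  L0: [15, 13, 29, 94]
  L1: h(15,13)=(15*31+13)%997=478 h(29,94)=(29*31+94)%997=993 -> [478, 993]
  L2: h(478,993)=(478*31+993)%997=856 -> [856]
  root=856
After append 55 (leaves=[15, 13, 29, 94, 55]):
  L0: [15, 13, 29, 94, 55]
  L1: h(15,13)=(15*31+13)%997=478 h(29,94)=(29*31+94)%997=993 h(55,55)=(55*31+55)%997=763 -> [478, 993, 763]
  L2: h(478,993)=(478*31+993)%997=856 h(763,763)=(763*31+763)%997=488 -> [856, 488]
  L3: h(856,488)=(856*31+488)%997=105 -> [105]
  root=105
After append 32 (leaves=[15, 13, 29, 94, 55, 32]):
  L0: [15, 13, 29, 94, 55, 32]
  L1: h(15,13)=(15*31+13)%997=478 h(29,94)=(29*31+94)%997=993 h(55,32)=(55*31+32)%997=740 -> [478, 993, 740]
  L2: h(478,993)=(478*31+993)%997=856 h(740,740)=(740*31+740)%997=749 -> [856, 749]
  L3: h(856,749)=(856*31+749)%997=366 -> [366]
  root=366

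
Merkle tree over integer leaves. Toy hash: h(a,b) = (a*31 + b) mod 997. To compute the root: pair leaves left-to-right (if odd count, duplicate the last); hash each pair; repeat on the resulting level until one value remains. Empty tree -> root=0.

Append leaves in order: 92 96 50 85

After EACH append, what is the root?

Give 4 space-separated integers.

After append 92 (leaves=[92]):
  L0: [92]
  root=92
After append 96 (leaves=[92, 96]):
  L0: [92, 96]
  L1: h(92,96)=(92*31+96)%997=954 -> [954]
  root=954
After append 50 (leaves=[92, 96, 50]):
  L0: [92, 96, 50]
  L1: h(92,96)=(92*31+96)%997=954 h(50,50)=(50*31+50)%997=603 -> [954, 603]
  L2: h(954,603)=(954*31+603)%997=267 -> [267]
  root=267
After append 85 (leaves=[92, 96, 50, 85]):
  L0: [92, 96, 50, 85]
  L1: h(92,96)=(92*31+96)%997=954 h(50,85)=(50*31+85)%997=638 -> [954, 638]
  L2: h(954,638)=(954*31+638)%997=302 -> [302]
  root=302

Answer: 92 954 267 302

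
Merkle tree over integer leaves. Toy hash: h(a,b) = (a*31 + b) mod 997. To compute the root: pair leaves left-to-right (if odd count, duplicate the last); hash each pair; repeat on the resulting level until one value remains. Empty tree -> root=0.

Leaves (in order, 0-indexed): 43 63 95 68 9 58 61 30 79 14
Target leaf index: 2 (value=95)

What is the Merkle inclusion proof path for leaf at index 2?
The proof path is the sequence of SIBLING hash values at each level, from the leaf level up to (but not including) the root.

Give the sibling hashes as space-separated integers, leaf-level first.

L0 (leaves): [43, 63, 95, 68, 9, 58, 61, 30, 79, 14], target index=2
L1: h(43,63)=(43*31+63)%997=399 [pair 0] h(95,68)=(95*31+68)%997=22 [pair 1] h(9,58)=(9*31+58)%997=337 [pair 2] h(61,30)=(61*31+30)%997=924 [pair 3] h(79,14)=(79*31+14)%997=469 [pair 4] -> [399, 22, 337, 924, 469]
  Sibling for proof at L0: 68
L2: h(399,22)=(399*31+22)%997=427 [pair 0] h(337,924)=(337*31+924)%997=404 [pair 1] h(469,469)=(469*31+469)%997=53 [pair 2] -> [427, 404, 53]
  Sibling for proof at L1: 399
L3: h(427,404)=(427*31+404)%997=680 [pair 0] h(53,53)=(53*31+53)%997=699 [pair 1] -> [680, 699]
  Sibling for proof at L2: 404
L4: h(680,699)=(680*31+699)%997=842 [pair 0] -> [842]
  Sibling for proof at L3: 699
Root: 842
Proof path (sibling hashes from leaf to root): [68, 399, 404, 699]

Answer: 68 399 404 699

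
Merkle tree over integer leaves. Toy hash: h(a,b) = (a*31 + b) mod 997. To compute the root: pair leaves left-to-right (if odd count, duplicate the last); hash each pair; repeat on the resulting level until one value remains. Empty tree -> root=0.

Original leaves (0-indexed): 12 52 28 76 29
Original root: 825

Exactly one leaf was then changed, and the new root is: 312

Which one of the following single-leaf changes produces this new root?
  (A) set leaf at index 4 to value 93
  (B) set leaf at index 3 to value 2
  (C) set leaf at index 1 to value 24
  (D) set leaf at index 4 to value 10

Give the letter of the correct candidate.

Answer: D

Derivation:
Original leaves: [12, 52, 28, 76, 29]
Target new root: 312
Try each candidate change and compute the resulting root:
Candidate A: set leaf[4] = 93 -> leaves = [12, 52, 28, 76, 93]
  L0: [12, 52, 28, 76, 93]
  L1: h(12,52)=(12*31+52)%997=424 h(28,76)=(28*31+76)%997=944 h(93,93)=(93*31+93)%997=982 -> [424, 944, 982]
  L2: h(424,944)=(424*31+944)%997=130 h(982,982)=(982*31+982)%997=517 -> [130, 517]
  L3: h(130,517)=(130*31+517)%997=559 -> [559]
  root = 559 != target 312
Candidate B: set leaf[3] = 2 -> leaves = [12, 52, 28, 2, 29]
  L0: [12, 52, 28, 2, 29]
  L1: h(12,52)=(12*31+52)%997=424 h(28,2)=(28*31+2)%997=870 h(29,29)=(29*31+29)%997=928 -> [424, 870, 928]
  L2: h(424,870)=(424*31+870)%997=56 h(928,928)=(928*31+928)%997=783 -> [56, 783]
  L3: h(56,783)=(56*31+783)%997=525 -> [525]
  root = 525 != target 312
Candidate C: set leaf[1] = 24 -> leaves = [12, 24, 28, 76, 29]
  L0: [12, 24, 28, 76, 29]
  L1: h(12,24)=(12*31+24)%997=396 h(28,76)=(28*31+76)%997=944 h(29,29)=(29*31+29)%997=928 -> [396, 944, 928]
  L2: h(396,944)=(396*31+944)%997=259 h(928,928)=(928*31+928)%997=783 -> [259, 783]
  L3: h(259,783)=(259*31+783)%997=836 -> [836]
  root = 836 != target 312
Candidate D: set leaf[4] = 10 -> leaves = [12, 52, 28, 76, 10]
  L0: [12, 52, 28, 76, 10]
  L1: h(12,52)=(12*31+52)%997=424 h(28,76)=(28*31+76)%997=944 h(10,10)=(10*31+10)%997=320 -> [424, 944, 320]
  L2: h(424,944)=(424*31+944)%997=130 h(320,320)=(320*31+320)%997=270 -> [130, 270]
  L3: h(130,270)=(130*31+270)%997=312 -> [312]
  root = 312 == target 312  ** MATCH **
Candidate D produces the target root.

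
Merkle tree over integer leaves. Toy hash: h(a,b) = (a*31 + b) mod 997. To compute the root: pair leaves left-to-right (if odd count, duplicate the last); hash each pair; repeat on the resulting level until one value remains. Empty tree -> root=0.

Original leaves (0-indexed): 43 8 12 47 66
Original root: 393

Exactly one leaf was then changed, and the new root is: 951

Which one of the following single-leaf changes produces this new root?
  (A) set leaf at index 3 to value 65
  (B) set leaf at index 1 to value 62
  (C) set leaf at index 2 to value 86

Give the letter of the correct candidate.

Answer: A

Derivation:
Original leaves: [43, 8, 12, 47, 66]
Target new root: 951
Try each candidate change and compute the resulting root:
Candidate A: set leaf[3] = 65 -> leaves = [43, 8, 12, 65, 66]
  L0: [43, 8, 12, 65, 66]
  L1: h(43,8)=(43*31+8)%997=344 h(12,65)=(12*31+65)%997=437 h(66,66)=(66*31+66)%997=118 -> [344, 437, 118]
  L2: h(344,437)=(344*31+437)%997=134 h(118,118)=(118*31+118)%997=785 -> [134, 785]
  L3: h(134,785)=(134*31+785)%997=951 -> [951]
  root = 951 == target 951  ** MATCH **
Candidate B: set leaf[1] = 62 -> leaves = [43, 62, 12, 47, 66]
  L0: [43, 62, 12, 47, 66]
  L1: h(43,62)=(43*31+62)%997=398 h(12,47)=(12*31+47)%997=419 h(66,66)=(66*31+66)%997=118 -> [398, 419, 118]
  L2: h(398,419)=(398*31+419)%997=793 h(118,118)=(118*31+118)%997=785 -> [793, 785]
  L3: h(793,785)=(793*31+785)%997=443 -> [443]
  root = 443 != target 951
Candidate C: set leaf[2] = 86 -> leaves = [43, 8, 86, 47, 66]
  L0: [43, 8, 86, 47, 66]
  L1: h(43,8)=(43*31+8)%997=344 h(86,47)=(86*31+47)%997=719 h(66,66)=(66*31+66)%997=118 -> [344, 719, 118]
  L2: h(344,719)=(344*31+719)%997=416 h(118,118)=(118*31+118)%997=785 -> [416, 785]
  L3: h(416,785)=(416*31+785)%997=720 -> [720]
  root = 720 != target 951
Candidate A produces the target root.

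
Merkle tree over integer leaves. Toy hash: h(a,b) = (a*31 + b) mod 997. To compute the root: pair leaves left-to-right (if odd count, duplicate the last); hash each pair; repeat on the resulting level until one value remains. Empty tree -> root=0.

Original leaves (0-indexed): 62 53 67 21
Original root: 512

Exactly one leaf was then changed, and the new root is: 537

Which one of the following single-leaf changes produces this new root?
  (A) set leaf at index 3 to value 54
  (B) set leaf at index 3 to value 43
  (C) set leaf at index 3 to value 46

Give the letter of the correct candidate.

Answer: C

Derivation:
Original leaves: [62, 53, 67, 21]
Target new root: 537
Try each candidate change and compute the resulting root:
Candidate A: set leaf[3] = 54 -> leaves = [62, 53, 67, 54]
  L0: [62, 53, 67, 54]
  L1: h(62,53)=(62*31+53)%997=978 h(67,54)=(67*31+54)%997=137 -> [978, 137]
  L2: h(978,137)=(978*31+137)%997=545 -> [545]
  root = 545 != target 537
Candidate B: set leaf[3] = 43 -> leaves = [62, 53, 67, 43]
  L0: [62, 53, 67, 43]
  L1: h(62,53)=(62*31+53)%997=978 h(67,43)=(67*31+43)%997=126 -> [978, 126]
  L2: h(978,126)=(978*31+126)%997=534 -> [534]
  root = 534 != target 537
Candidate C: set leaf[3] = 46 -> leaves = [62, 53, 67, 46]
  L0: [62, 53, 67, 46]
  L1: h(62,53)=(62*31+53)%997=978 h(67,46)=(67*31+46)%997=129 -> [978, 129]
  L2: h(978,129)=(978*31+129)%997=537 -> [537]
  root = 537 == target 537  ** MATCH **
Candidate C produces the target root.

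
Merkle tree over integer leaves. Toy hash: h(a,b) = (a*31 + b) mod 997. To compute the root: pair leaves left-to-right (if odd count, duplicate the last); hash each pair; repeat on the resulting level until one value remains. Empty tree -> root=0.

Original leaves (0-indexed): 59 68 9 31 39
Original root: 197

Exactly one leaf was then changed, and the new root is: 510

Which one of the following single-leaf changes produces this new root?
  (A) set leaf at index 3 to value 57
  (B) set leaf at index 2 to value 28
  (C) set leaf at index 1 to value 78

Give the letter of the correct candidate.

Answer: B

Derivation:
Original leaves: [59, 68, 9, 31, 39]
Target new root: 510
Try each candidate change and compute the resulting root:
Candidate A: set leaf[3] = 57 -> leaves = [59, 68, 9, 57, 39]
  L0: [59, 68, 9, 57, 39]
  L1: h(59,68)=(59*31+68)%997=900 h(9,57)=(9*31+57)%997=336 h(39,39)=(39*31+39)%997=251 -> [900, 336, 251]
  L2: h(900,336)=(900*31+336)%997=320 h(251,251)=(251*31+251)%997=56 -> [320, 56]
  L3: h(320,56)=(320*31+56)%997=6 -> [6]
  root = 6 != target 510
Candidate B: set leaf[2] = 28 -> leaves = [59, 68, 28, 31, 39]
  L0: [59, 68, 28, 31, 39]
  L1: h(59,68)=(59*31+68)%997=900 h(28,31)=(28*31+31)%997=899 h(39,39)=(39*31+39)%997=251 -> [900, 899, 251]
  L2: h(900,899)=(900*31+899)%997=883 h(251,251)=(251*31+251)%997=56 -> [883, 56]
  L3: h(883,56)=(883*31+56)%997=510 -> [510]
  root = 510 == target 510  ** MATCH **
Candidate C: set leaf[1] = 78 -> leaves = [59, 78, 9, 31, 39]
  L0: [59, 78, 9, 31, 39]
  L1: h(59,78)=(59*31+78)%997=910 h(9,31)=(9*31+31)%997=310 h(39,39)=(39*31+39)%997=251 -> [910, 310, 251]
  L2: h(910,310)=(910*31+310)%997=604 h(251,251)=(251*31+251)%997=56 -> [604, 56]
  L3: h(604,56)=(604*31+56)%997=834 -> [834]
  root = 834 != target 510
Candidate B produces the target root.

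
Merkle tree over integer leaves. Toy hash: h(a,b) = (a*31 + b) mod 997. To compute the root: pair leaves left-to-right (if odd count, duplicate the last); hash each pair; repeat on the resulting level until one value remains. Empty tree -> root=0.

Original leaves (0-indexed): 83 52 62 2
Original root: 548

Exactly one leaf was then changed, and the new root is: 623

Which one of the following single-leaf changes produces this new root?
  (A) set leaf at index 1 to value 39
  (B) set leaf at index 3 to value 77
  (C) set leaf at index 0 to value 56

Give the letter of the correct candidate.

Original leaves: [83, 52, 62, 2]
Target new root: 623
Try each candidate change and compute the resulting root:
Candidate A: set leaf[1] = 39 -> leaves = [83, 39, 62, 2]
  L0: [83, 39, 62, 2]
  L1: h(83,39)=(83*31+39)%997=618 h(62,2)=(62*31+2)%997=927 -> [618, 927]
  L2: h(618,927)=(618*31+927)%997=145 -> [145]
  root = 145 != target 623
Candidate B: set leaf[3] = 77 -> leaves = [83, 52, 62, 77]
  L0: [83, 52, 62, 77]
  L1: h(83,52)=(83*31+52)%997=631 h(62,77)=(62*31+77)%997=5 -> [631, 5]
  L2: h(631,5)=(631*31+5)%997=623 -> [623]
  root = 623 == target 623  ** MATCH **
Candidate C: set leaf[0] = 56 -> leaves = [56, 52, 62, 2]
  L0: [56, 52, 62, 2]
  L1: h(56,52)=(56*31+52)%997=791 h(62,2)=(62*31+2)%997=927 -> [791, 927]
  L2: h(791,927)=(791*31+927)%997=523 -> [523]
  root = 523 != target 623
Candidate B produces the target root.

Answer: B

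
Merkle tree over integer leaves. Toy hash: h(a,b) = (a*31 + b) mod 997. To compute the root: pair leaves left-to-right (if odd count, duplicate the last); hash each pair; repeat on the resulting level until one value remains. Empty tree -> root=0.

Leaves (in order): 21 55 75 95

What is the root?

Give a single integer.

Answer: 378

Derivation:
L0: [21, 55, 75, 95]
L1: h(21,55)=(21*31+55)%997=706 h(75,95)=(75*31+95)%997=426 -> [706, 426]
L2: h(706,426)=(706*31+426)%997=378 -> [378]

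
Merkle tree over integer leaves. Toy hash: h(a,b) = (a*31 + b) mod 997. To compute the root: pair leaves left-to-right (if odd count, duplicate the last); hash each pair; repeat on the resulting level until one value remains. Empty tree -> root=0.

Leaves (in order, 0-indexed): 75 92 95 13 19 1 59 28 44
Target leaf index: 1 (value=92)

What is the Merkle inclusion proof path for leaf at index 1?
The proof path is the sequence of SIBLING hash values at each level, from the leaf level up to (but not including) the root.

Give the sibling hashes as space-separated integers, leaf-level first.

Answer: 75 964 207 130

Derivation:
L0 (leaves): [75, 92, 95, 13, 19, 1, 59, 28, 44], target index=1
L1: h(75,92)=(75*31+92)%997=423 [pair 0] h(95,13)=(95*31+13)%997=964 [pair 1] h(19,1)=(19*31+1)%997=590 [pair 2] h(59,28)=(59*31+28)%997=860 [pair 3] h(44,44)=(44*31+44)%997=411 [pair 4] -> [423, 964, 590, 860, 411]
  Sibling for proof at L0: 75
L2: h(423,964)=(423*31+964)%997=119 [pair 0] h(590,860)=(590*31+860)%997=207 [pair 1] h(411,411)=(411*31+411)%997=191 [pair 2] -> [119, 207, 191]
  Sibling for proof at L1: 964
L3: h(119,207)=(119*31+207)%997=905 [pair 0] h(191,191)=(191*31+191)%997=130 [pair 1] -> [905, 130]
  Sibling for proof at L2: 207
L4: h(905,130)=(905*31+130)%997=269 [pair 0] -> [269]
  Sibling for proof at L3: 130
Root: 269
Proof path (sibling hashes from leaf to root): [75, 964, 207, 130]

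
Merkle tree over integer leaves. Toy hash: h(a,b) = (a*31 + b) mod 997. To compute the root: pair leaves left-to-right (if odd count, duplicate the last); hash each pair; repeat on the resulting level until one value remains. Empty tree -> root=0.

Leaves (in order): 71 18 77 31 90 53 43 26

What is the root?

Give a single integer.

L0: [71, 18, 77, 31, 90, 53, 43, 26]
L1: h(71,18)=(71*31+18)%997=225 h(77,31)=(77*31+31)%997=424 h(90,53)=(90*31+53)%997=849 h(43,26)=(43*31+26)%997=362 -> [225, 424, 849, 362]
L2: h(225,424)=(225*31+424)%997=420 h(849,362)=(849*31+362)%997=759 -> [420, 759]
L3: h(420,759)=(420*31+759)%997=818 -> [818]

Answer: 818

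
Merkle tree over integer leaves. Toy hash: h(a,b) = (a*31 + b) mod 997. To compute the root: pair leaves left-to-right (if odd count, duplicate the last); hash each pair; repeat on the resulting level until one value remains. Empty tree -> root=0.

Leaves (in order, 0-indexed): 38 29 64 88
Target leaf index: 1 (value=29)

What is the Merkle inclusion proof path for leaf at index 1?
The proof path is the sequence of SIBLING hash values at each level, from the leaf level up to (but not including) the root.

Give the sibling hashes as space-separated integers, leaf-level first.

L0 (leaves): [38, 29, 64, 88], target index=1
L1: h(38,29)=(38*31+29)%997=210 [pair 0] h(64,88)=(64*31+88)%997=78 [pair 1] -> [210, 78]
  Sibling for proof at L0: 38
L2: h(210,78)=(210*31+78)%997=606 [pair 0] -> [606]
  Sibling for proof at L1: 78
Root: 606
Proof path (sibling hashes from leaf to root): [38, 78]

Answer: 38 78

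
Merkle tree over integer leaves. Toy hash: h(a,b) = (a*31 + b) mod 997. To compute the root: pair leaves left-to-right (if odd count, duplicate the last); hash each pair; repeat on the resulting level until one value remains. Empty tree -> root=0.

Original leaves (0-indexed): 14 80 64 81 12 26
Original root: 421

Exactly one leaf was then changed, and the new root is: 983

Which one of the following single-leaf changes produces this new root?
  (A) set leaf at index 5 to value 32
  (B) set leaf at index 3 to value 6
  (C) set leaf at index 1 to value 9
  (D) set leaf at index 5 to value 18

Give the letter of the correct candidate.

Original leaves: [14, 80, 64, 81, 12, 26]
Target new root: 983
Try each candidate change and compute the resulting root:
Candidate A: set leaf[5] = 32 -> leaves = [14, 80, 64, 81, 12, 32]
  L0: [14, 80, 64, 81, 12, 32]
  L1: h(14,80)=(14*31+80)%997=514 h(64,81)=(64*31+81)%997=71 h(12,32)=(12*31+32)%997=404 -> [514, 71, 404]
  L2: h(514,71)=(514*31+71)%997=53 h(404,404)=(404*31+404)%997=964 -> [53, 964]
  L3: h(53,964)=(53*31+964)%997=613 -> [613]
  root = 613 != target 983
Candidate B: set leaf[3] = 6 -> leaves = [14, 80, 64, 6, 12, 26]
  L0: [14, 80, 64, 6, 12, 26]
  L1: h(14,80)=(14*31+80)%997=514 h(64,6)=(64*31+6)%997=993 h(12,26)=(12*31+26)%997=398 -> [514, 993, 398]
  L2: h(514,993)=(514*31+993)%997=975 h(398,398)=(398*31+398)%997=772 -> [975, 772]
  L3: h(975,772)=(975*31+772)%997=90 -> [90]
  root = 90 != target 983
Candidate C: set leaf[1] = 9 -> leaves = [14, 9, 64, 81, 12, 26]
  L0: [14, 9, 64, 81, 12, 26]
  L1: h(14,9)=(14*31+9)%997=443 h(64,81)=(64*31+81)%997=71 h(12,26)=(12*31+26)%997=398 -> [443, 71, 398]
  L2: h(443,71)=(443*31+71)%997=843 h(398,398)=(398*31+398)%997=772 -> [843, 772]
  L3: h(843,772)=(843*31+772)%997=983 -> [983]
  root = 983 == target 983  ** MATCH **
Candidate D: set leaf[5] = 18 -> leaves = [14, 80, 64, 81, 12, 18]
  L0: [14, 80, 64, 81, 12, 18]
  L1: h(14,80)=(14*31+80)%997=514 h(64,81)=(64*31+81)%997=71 h(12,18)=(12*31+18)%997=390 -> [514, 71, 390]
  L2: h(514,71)=(514*31+71)%997=53 h(390,390)=(390*31+390)%997=516 -> [53, 516]
  L3: h(53,516)=(53*31+516)%997=165 -> [165]
  root = 165 != target 983
Candidate C produces the target root.

Answer: C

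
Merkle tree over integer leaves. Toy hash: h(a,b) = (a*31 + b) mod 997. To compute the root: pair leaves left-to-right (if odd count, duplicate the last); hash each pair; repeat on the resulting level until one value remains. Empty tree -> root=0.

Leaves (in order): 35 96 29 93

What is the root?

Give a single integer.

L0: [35, 96, 29, 93]
L1: h(35,96)=(35*31+96)%997=184 h(29,93)=(29*31+93)%997=992 -> [184, 992]
L2: h(184,992)=(184*31+992)%997=714 -> [714]

Answer: 714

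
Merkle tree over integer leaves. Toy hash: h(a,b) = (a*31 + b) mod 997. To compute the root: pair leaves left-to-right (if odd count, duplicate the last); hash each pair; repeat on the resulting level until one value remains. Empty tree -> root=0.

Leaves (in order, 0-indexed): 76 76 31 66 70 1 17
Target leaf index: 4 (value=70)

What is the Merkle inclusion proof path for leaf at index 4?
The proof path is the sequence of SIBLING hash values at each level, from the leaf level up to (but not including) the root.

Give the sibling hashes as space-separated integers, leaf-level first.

Answer: 1 544 647

Derivation:
L0 (leaves): [76, 76, 31, 66, 70, 1, 17], target index=4
L1: h(76,76)=(76*31+76)%997=438 [pair 0] h(31,66)=(31*31+66)%997=30 [pair 1] h(70,1)=(70*31+1)%997=177 [pair 2] h(17,17)=(17*31+17)%997=544 [pair 3] -> [438, 30, 177, 544]
  Sibling for proof at L0: 1
L2: h(438,30)=(438*31+30)%997=647 [pair 0] h(177,544)=(177*31+544)%997=49 [pair 1] -> [647, 49]
  Sibling for proof at L1: 544
L3: h(647,49)=(647*31+49)%997=166 [pair 0] -> [166]
  Sibling for proof at L2: 647
Root: 166
Proof path (sibling hashes from leaf to root): [1, 544, 647]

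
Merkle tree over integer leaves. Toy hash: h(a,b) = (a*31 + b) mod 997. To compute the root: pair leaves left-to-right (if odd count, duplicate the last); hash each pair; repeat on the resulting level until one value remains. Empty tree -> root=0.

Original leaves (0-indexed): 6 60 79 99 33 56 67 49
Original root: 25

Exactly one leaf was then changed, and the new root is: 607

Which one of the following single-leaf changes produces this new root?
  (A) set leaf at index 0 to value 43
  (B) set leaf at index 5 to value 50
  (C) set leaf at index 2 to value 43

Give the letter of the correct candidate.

Original leaves: [6, 60, 79, 99, 33, 56, 67, 49]
Target new root: 607
Try each candidate change and compute the resulting root:
Candidate A: set leaf[0] = 43 -> leaves = [43, 60, 79, 99, 33, 56, 67, 49]
  L0: [43, 60, 79, 99, 33, 56, 67, 49]
  L1: h(43,60)=(43*31+60)%997=396 h(79,99)=(79*31+99)%997=554 h(33,56)=(33*31+56)%997=82 h(67,49)=(67*31+49)%997=132 -> [396, 554, 82, 132]
  L2: h(396,554)=(396*31+554)%997=866 h(82,132)=(82*31+132)%997=680 -> [866, 680]
  L3: h(866,680)=(866*31+680)%997=607 -> [607]
  root = 607 == target 607  ** MATCH **
Candidate B: set leaf[5] = 50 -> leaves = [6, 60, 79, 99, 33, 50, 67, 49]
  L0: [6, 60, 79, 99, 33, 50, 67, 49]
  L1: h(6,60)=(6*31+60)%997=246 h(79,99)=(79*31+99)%997=554 h(33,50)=(33*31+50)%997=76 h(67,49)=(67*31+49)%997=132 -> [246, 554, 76, 132]
  L2: h(246,554)=(246*31+554)%997=204 h(76,132)=(76*31+132)%997=494 -> [204, 494]
  L3: h(204,494)=(204*31+494)%997=836 -> [836]
  root = 836 != target 607
Candidate C: set leaf[2] = 43 -> leaves = [6, 60, 43, 99, 33, 56, 67, 49]
  L0: [6, 60, 43, 99, 33, 56, 67, 49]
  L1: h(6,60)=(6*31+60)%997=246 h(43,99)=(43*31+99)%997=435 h(33,56)=(33*31+56)%997=82 h(67,49)=(67*31+49)%997=132 -> [246, 435, 82, 132]
  L2: h(246,435)=(246*31+435)%997=85 h(82,132)=(82*31+132)%997=680 -> [85, 680]
  L3: h(85,680)=(85*31+680)%997=324 -> [324]
  root = 324 != target 607
Candidate A produces the target root.

Answer: A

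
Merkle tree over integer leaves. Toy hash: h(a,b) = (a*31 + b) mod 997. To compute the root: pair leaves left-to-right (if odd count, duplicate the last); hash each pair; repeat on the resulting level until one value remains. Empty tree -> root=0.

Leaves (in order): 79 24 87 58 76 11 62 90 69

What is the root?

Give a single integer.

Answer: 235

Derivation:
L0: [79, 24, 87, 58, 76, 11, 62, 90, 69]
L1: h(79,24)=(79*31+24)%997=479 h(87,58)=(87*31+58)%997=761 h(76,11)=(76*31+11)%997=373 h(62,90)=(62*31+90)%997=18 h(69,69)=(69*31+69)%997=214 -> [479, 761, 373, 18, 214]
L2: h(479,761)=(479*31+761)%997=655 h(373,18)=(373*31+18)%997=614 h(214,214)=(214*31+214)%997=866 -> [655, 614, 866]
L3: h(655,614)=(655*31+614)%997=979 h(866,866)=(866*31+866)%997=793 -> [979, 793]
L4: h(979,793)=(979*31+793)%997=235 -> [235]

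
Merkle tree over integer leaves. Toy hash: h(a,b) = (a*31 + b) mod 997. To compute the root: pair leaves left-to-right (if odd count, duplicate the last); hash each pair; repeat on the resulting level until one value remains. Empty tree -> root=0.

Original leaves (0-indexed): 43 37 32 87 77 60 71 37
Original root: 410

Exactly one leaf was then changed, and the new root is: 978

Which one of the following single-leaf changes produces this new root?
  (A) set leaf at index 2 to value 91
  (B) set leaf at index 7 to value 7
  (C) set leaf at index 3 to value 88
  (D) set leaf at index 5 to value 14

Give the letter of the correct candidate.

Answer: D

Derivation:
Original leaves: [43, 37, 32, 87, 77, 60, 71, 37]
Target new root: 978
Try each candidate change and compute the resulting root:
Candidate A: set leaf[2] = 91 -> leaves = [43, 37, 91, 87, 77, 60, 71, 37]
  L0: [43, 37, 91, 87, 77, 60, 71, 37]
  L1: h(43,37)=(43*31+37)%997=373 h(91,87)=(91*31+87)%997=914 h(77,60)=(77*31+60)%997=453 h(71,37)=(71*31+37)%997=244 -> [373, 914, 453, 244]
  L2: h(373,914)=(373*31+914)%997=513 h(453,244)=(453*31+244)%997=329 -> [513, 329]
  L3: h(513,329)=(513*31+329)%997=280 -> [280]
  root = 280 != target 978
Candidate B: set leaf[7] = 7 -> leaves = [43, 37, 32, 87, 77, 60, 71, 7]
  L0: [43, 37, 32, 87, 77, 60, 71, 7]
  L1: h(43,37)=(43*31+37)%997=373 h(32,87)=(32*31+87)%997=82 h(77,60)=(77*31+60)%997=453 h(71,7)=(71*31+7)%997=214 -> [373, 82, 453, 214]
  L2: h(373,82)=(373*31+82)%997=678 h(453,214)=(453*31+214)%997=299 -> [678, 299]
  L3: h(678,299)=(678*31+299)%997=380 -> [380]
  root = 380 != target 978
Candidate C: set leaf[3] = 88 -> leaves = [43, 37, 32, 88, 77, 60, 71, 37]
  L0: [43, 37, 32, 88, 77, 60, 71, 37]
  L1: h(43,37)=(43*31+37)%997=373 h(32,88)=(32*31+88)%997=83 h(77,60)=(77*31+60)%997=453 h(71,37)=(71*31+37)%997=244 -> [373, 83, 453, 244]
  L2: h(373,83)=(373*31+83)%997=679 h(453,244)=(453*31+244)%997=329 -> [679, 329]
  L3: h(679,329)=(679*31+329)%997=441 -> [441]
  root = 441 != target 978
Candidate D: set leaf[5] = 14 -> leaves = [43, 37, 32, 87, 77, 14, 71, 37]
  L0: [43, 37, 32, 87, 77, 14, 71, 37]
  L1: h(43,37)=(43*31+37)%997=373 h(32,87)=(32*31+87)%997=82 h(77,14)=(77*31+14)%997=407 h(71,37)=(71*31+37)%997=244 -> [373, 82, 407, 244]
  L2: h(373,82)=(373*31+82)%997=678 h(407,244)=(407*31+244)%997=897 -> [678, 897]
  L3: h(678,897)=(678*31+897)%997=978 -> [978]
  root = 978 == target 978  ** MATCH **
Candidate D produces the target root.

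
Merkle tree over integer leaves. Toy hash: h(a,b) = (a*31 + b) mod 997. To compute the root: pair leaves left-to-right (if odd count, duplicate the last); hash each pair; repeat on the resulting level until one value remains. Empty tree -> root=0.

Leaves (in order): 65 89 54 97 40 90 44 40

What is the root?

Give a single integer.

L0: [65, 89, 54, 97, 40, 90, 44, 40]
L1: h(65,89)=(65*31+89)%997=110 h(54,97)=(54*31+97)%997=774 h(40,90)=(40*31+90)%997=333 h(44,40)=(44*31+40)%997=407 -> [110, 774, 333, 407]
L2: h(110,774)=(110*31+774)%997=196 h(333,407)=(333*31+407)%997=760 -> [196, 760]
L3: h(196,760)=(196*31+760)%997=854 -> [854]

Answer: 854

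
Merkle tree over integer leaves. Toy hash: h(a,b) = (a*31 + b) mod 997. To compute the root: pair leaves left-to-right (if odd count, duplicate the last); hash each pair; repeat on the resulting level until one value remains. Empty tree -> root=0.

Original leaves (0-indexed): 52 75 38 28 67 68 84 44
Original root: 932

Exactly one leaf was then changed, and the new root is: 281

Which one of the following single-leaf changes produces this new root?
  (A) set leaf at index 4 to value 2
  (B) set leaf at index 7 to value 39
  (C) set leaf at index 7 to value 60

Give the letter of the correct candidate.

Answer: A

Derivation:
Original leaves: [52, 75, 38, 28, 67, 68, 84, 44]
Target new root: 281
Try each candidate change and compute the resulting root:
Candidate A: set leaf[4] = 2 -> leaves = [52, 75, 38, 28, 2, 68, 84, 44]
  L0: [52, 75, 38, 28, 2, 68, 84, 44]
  L1: h(52,75)=(52*31+75)%997=690 h(38,28)=(38*31+28)%997=209 h(2,68)=(2*31+68)%997=130 h(84,44)=(84*31+44)%997=654 -> [690, 209, 130, 654]
  L2: h(690,209)=(690*31+209)%997=662 h(130,654)=(130*31+654)%997=696 -> [662, 696]
  L3: h(662,696)=(662*31+696)%997=281 -> [281]
  root = 281 == target 281  ** MATCH **
Candidate B: set leaf[7] = 39 -> leaves = [52, 75, 38, 28, 67, 68, 84, 39]
  L0: [52, 75, 38, 28, 67, 68, 84, 39]
  L1: h(52,75)=(52*31+75)%997=690 h(38,28)=(38*31+28)%997=209 h(67,68)=(67*31+68)%997=151 h(84,39)=(84*31+39)%997=649 -> [690, 209, 151, 649]
  L2: h(690,209)=(690*31+209)%997=662 h(151,649)=(151*31+649)%997=345 -> [662, 345]
  L3: h(662,345)=(662*31+345)%997=927 -> [927]
  root = 927 != target 281
Candidate C: set leaf[7] = 60 -> leaves = [52, 75, 38, 28, 67, 68, 84, 60]
  L0: [52, 75, 38, 28, 67, 68, 84, 60]
  L1: h(52,75)=(52*31+75)%997=690 h(38,28)=(38*31+28)%997=209 h(67,68)=(67*31+68)%997=151 h(84,60)=(84*31+60)%997=670 -> [690, 209, 151, 670]
  L2: h(690,209)=(690*31+209)%997=662 h(151,670)=(151*31+670)%997=366 -> [662, 366]
  L3: h(662,366)=(662*31+366)%997=948 -> [948]
  root = 948 != target 281
Candidate A produces the target root.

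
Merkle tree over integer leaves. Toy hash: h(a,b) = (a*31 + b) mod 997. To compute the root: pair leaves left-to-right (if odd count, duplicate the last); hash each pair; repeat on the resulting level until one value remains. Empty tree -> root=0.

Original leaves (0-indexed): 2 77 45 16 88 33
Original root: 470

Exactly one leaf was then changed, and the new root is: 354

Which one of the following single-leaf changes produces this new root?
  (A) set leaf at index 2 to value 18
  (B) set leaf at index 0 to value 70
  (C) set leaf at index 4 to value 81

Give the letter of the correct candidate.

Original leaves: [2, 77, 45, 16, 88, 33]
Target new root: 354
Try each candidate change and compute the resulting root:
Candidate A: set leaf[2] = 18 -> leaves = [2, 77, 18, 16, 88, 33]
  L0: [2, 77, 18, 16, 88, 33]
  L1: h(2,77)=(2*31+77)%997=139 h(18,16)=(18*31+16)%997=574 h(88,33)=(88*31+33)%997=767 -> [139, 574, 767]
  L2: h(139,574)=(139*31+574)%997=895 h(767,767)=(767*31+767)%997=616 -> [895, 616]
  L3: h(895,616)=(895*31+616)%997=445 -> [445]
  root = 445 != target 354
Candidate B: set leaf[0] = 70 -> leaves = [70, 77, 45, 16, 88, 33]
  L0: [70, 77, 45, 16, 88, 33]
  L1: h(70,77)=(70*31+77)%997=253 h(45,16)=(45*31+16)%997=414 h(88,33)=(88*31+33)%997=767 -> [253, 414, 767]
  L2: h(253,414)=(253*31+414)%997=281 h(767,767)=(767*31+767)%997=616 -> [281, 616]
  L3: h(281,616)=(281*31+616)%997=354 -> [354]
  root = 354 == target 354  ** MATCH **
Candidate C: set leaf[4] = 81 -> leaves = [2, 77, 45, 16, 81, 33]
  L0: [2, 77, 45, 16, 81, 33]
  L1: h(2,77)=(2*31+77)%997=139 h(45,16)=(45*31+16)%997=414 h(81,33)=(81*31+33)%997=550 -> [139, 414, 550]
  L2: h(139,414)=(139*31+414)%997=735 h(550,550)=(550*31+550)%997=651 -> [735, 651]
  L3: h(735,651)=(735*31+651)%997=505 -> [505]
  root = 505 != target 354
Candidate B produces the target root.

Answer: B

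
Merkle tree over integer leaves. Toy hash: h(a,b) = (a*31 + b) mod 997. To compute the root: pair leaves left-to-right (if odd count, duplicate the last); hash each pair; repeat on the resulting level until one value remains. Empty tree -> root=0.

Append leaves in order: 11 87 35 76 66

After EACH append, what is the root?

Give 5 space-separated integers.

After append 11 (leaves=[11]):
  L0: [11]
  root=11
After append 87 (leaves=[11, 87]):
  L0: [11, 87]
  L1: h(11,87)=(11*31+87)%997=428 -> [428]
  root=428
After append 35 (leaves=[11, 87, 35]):
  L0: [11, 87, 35]
  L1: h(11,87)=(11*31+87)%997=428 h(35,35)=(35*31+35)%997=123 -> [428, 123]
  L2: h(428,123)=(428*31+123)%997=430 -> [430]
  root=430
After append 76 (leaves=[11, 87, 35, 76]):
  L0: [11, 87, 35, 76]
  L1: h(11,87)=(11*31+87)%997=428 h(35,76)=(35*31+76)%997=164 -> [428, 164]
  L2: h(428,164)=(428*31+164)%997=471 -> [471]
  root=471
After append 66 (leaves=[11, 87, 35, 76, 66]):
  L0: [11, 87, 35, 76, 66]
  L1: h(11,87)=(11*31+87)%997=428 h(35,76)=(35*31+76)%997=164 h(66,66)=(66*31+66)%997=118 -> [428, 164, 118]
  L2: h(428,164)=(428*31+164)%997=471 h(118,118)=(118*31+118)%997=785 -> [471, 785]
  L3: h(471,785)=(471*31+785)%997=431 -> [431]
  root=431

Answer: 11 428 430 471 431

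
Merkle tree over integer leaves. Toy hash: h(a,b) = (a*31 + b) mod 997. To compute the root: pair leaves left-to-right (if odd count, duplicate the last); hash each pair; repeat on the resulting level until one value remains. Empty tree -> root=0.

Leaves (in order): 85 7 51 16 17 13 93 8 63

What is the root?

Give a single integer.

L0: [85, 7, 51, 16, 17, 13, 93, 8, 63]
L1: h(85,7)=(85*31+7)%997=648 h(51,16)=(51*31+16)%997=600 h(17,13)=(17*31+13)%997=540 h(93,8)=(93*31+8)%997=897 h(63,63)=(63*31+63)%997=22 -> [648, 600, 540, 897, 22]
L2: h(648,600)=(648*31+600)%997=748 h(540,897)=(540*31+897)%997=688 h(22,22)=(22*31+22)%997=704 -> [748, 688, 704]
L3: h(748,688)=(748*31+688)%997=945 h(704,704)=(704*31+704)%997=594 -> [945, 594]
L4: h(945,594)=(945*31+594)%997=976 -> [976]

Answer: 976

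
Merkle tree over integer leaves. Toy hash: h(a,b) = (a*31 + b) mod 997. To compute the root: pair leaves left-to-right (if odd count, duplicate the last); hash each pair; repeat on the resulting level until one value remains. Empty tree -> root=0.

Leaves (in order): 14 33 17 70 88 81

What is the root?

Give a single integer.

L0: [14, 33, 17, 70, 88, 81]
L1: h(14,33)=(14*31+33)%997=467 h(17,70)=(17*31+70)%997=597 h(88,81)=(88*31+81)%997=815 -> [467, 597, 815]
L2: h(467,597)=(467*31+597)%997=119 h(815,815)=(815*31+815)%997=158 -> [119, 158]
L3: h(119,158)=(119*31+158)%997=856 -> [856]

Answer: 856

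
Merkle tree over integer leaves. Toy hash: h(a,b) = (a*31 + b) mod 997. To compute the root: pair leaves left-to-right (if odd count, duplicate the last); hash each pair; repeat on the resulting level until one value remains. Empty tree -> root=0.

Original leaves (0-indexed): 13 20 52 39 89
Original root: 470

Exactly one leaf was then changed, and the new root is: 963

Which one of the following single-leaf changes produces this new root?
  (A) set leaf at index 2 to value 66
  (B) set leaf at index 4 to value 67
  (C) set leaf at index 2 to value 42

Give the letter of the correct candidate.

Answer: A

Derivation:
Original leaves: [13, 20, 52, 39, 89]
Target new root: 963
Try each candidate change and compute the resulting root:
Candidate A: set leaf[2] = 66 -> leaves = [13, 20, 66, 39, 89]
  L0: [13, 20, 66, 39, 89]
  L1: h(13,20)=(13*31+20)%997=423 h(66,39)=(66*31+39)%997=91 h(89,89)=(89*31+89)%997=854 -> [423, 91, 854]
  L2: h(423,91)=(423*31+91)%997=243 h(854,854)=(854*31+854)%997=409 -> [243, 409]
  L3: h(243,409)=(243*31+409)%997=963 -> [963]
  root = 963 == target 963  ** MATCH **
Candidate B: set leaf[4] = 67 -> leaves = [13, 20, 52, 39, 67]
  L0: [13, 20, 52, 39, 67]
  L1: h(13,20)=(13*31+20)%997=423 h(52,39)=(52*31+39)%997=654 h(67,67)=(67*31+67)%997=150 -> [423, 654, 150]
  L2: h(423,654)=(423*31+654)%997=806 h(150,150)=(150*31+150)%997=812 -> [806, 812]
  L3: h(806,812)=(806*31+812)%997=873 -> [873]
  root = 873 != target 963
Candidate C: set leaf[2] = 42 -> leaves = [13, 20, 42, 39, 89]
  L0: [13, 20, 42, 39, 89]
  L1: h(13,20)=(13*31+20)%997=423 h(42,39)=(42*31+39)%997=344 h(89,89)=(89*31+89)%997=854 -> [423, 344, 854]
  L2: h(423,344)=(423*31+344)%997=496 h(854,854)=(854*31+854)%997=409 -> [496, 409]
  L3: h(496,409)=(496*31+409)%997=830 -> [830]
  root = 830 != target 963
Candidate A produces the target root.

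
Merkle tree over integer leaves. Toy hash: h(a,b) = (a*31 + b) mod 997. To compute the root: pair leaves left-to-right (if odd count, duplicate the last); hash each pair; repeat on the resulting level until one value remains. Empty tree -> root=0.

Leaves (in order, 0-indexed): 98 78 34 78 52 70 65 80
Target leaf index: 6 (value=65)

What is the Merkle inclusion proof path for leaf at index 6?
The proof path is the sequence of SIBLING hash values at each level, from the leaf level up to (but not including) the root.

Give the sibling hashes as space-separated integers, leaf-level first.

Answer: 80 685 22

Derivation:
L0 (leaves): [98, 78, 34, 78, 52, 70, 65, 80], target index=6
L1: h(98,78)=(98*31+78)%997=125 [pair 0] h(34,78)=(34*31+78)%997=135 [pair 1] h(52,70)=(52*31+70)%997=685 [pair 2] h(65,80)=(65*31+80)%997=101 [pair 3] -> [125, 135, 685, 101]
  Sibling for proof at L0: 80
L2: h(125,135)=(125*31+135)%997=22 [pair 0] h(685,101)=(685*31+101)%997=399 [pair 1] -> [22, 399]
  Sibling for proof at L1: 685
L3: h(22,399)=(22*31+399)%997=84 [pair 0] -> [84]
  Sibling for proof at L2: 22
Root: 84
Proof path (sibling hashes from leaf to root): [80, 685, 22]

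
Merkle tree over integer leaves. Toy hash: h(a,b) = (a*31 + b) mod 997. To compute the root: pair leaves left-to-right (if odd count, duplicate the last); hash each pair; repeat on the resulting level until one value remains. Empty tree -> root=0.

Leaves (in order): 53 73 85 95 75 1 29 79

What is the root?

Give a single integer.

L0: [53, 73, 85, 95, 75, 1, 29, 79]
L1: h(53,73)=(53*31+73)%997=719 h(85,95)=(85*31+95)%997=736 h(75,1)=(75*31+1)%997=332 h(29,79)=(29*31+79)%997=978 -> [719, 736, 332, 978]
L2: h(719,736)=(719*31+736)%997=94 h(332,978)=(332*31+978)%997=303 -> [94, 303]
L3: h(94,303)=(94*31+303)%997=226 -> [226]

Answer: 226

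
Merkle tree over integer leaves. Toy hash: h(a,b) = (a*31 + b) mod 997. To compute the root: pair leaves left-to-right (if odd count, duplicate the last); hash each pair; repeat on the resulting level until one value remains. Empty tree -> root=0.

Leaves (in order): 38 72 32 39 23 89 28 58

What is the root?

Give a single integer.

L0: [38, 72, 32, 39, 23, 89, 28, 58]
L1: h(38,72)=(38*31+72)%997=253 h(32,39)=(32*31+39)%997=34 h(23,89)=(23*31+89)%997=802 h(28,58)=(28*31+58)%997=926 -> [253, 34, 802, 926]
L2: h(253,34)=(253*31+34)%997=898 h(802,926)=(802*31+926)%997=863 -> [898, 863]
L3: h(898,863)=(898*31+863)%997=785 -> [785]

Answer: 785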